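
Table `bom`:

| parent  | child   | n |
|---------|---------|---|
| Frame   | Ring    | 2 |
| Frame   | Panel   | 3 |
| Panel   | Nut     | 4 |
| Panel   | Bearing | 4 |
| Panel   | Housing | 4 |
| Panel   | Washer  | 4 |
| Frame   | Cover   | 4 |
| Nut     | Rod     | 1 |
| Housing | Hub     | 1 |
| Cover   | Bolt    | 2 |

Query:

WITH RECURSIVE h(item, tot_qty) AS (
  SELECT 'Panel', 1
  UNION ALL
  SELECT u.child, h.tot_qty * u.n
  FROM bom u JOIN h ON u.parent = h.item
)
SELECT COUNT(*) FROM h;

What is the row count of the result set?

Base: (Panel, tot_qty=1).
Iteration 1: components of {Panel} -> Bearing = 1*4 = 4, Housing = 1*4 = 4, Nut = 1*4 = 4, Washer = 1*4 = 4.
Iteration 2: components of {Bearing,Housing,Nut,Washer} -> Hub = 4*1 = 4, Rod = 4*1 = 4.
Iteration 3: no further components; recursion stops.
Total rows emitted: 7.

7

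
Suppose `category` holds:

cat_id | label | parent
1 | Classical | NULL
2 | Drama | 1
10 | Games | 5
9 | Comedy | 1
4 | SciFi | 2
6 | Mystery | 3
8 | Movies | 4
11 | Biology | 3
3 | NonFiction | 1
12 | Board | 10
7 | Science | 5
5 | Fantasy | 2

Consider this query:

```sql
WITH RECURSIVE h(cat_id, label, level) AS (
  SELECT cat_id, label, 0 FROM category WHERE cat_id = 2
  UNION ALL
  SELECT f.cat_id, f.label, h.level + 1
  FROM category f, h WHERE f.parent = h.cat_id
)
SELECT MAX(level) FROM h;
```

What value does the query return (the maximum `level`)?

3

Base: cat_id=2 (Drama) at level 0.
Iteration 1: rows with parent in {2} -> SciFi (id 4, level 1), Fantasy (id 5, level 1).
Iteration 2: rows with parent in {4,5} -> Science (id 7, level 2), Movies (id 8, level 2), Games (id 10, level 2).
Iteration 3: rows with parent in {7,8,10} -> Board (id 12, level 3).
Iteration 4: no rows with parent in {12}; recursion stops.
level values: 0, 1, 1, 2, 2, 2, 3; the maximum is 3.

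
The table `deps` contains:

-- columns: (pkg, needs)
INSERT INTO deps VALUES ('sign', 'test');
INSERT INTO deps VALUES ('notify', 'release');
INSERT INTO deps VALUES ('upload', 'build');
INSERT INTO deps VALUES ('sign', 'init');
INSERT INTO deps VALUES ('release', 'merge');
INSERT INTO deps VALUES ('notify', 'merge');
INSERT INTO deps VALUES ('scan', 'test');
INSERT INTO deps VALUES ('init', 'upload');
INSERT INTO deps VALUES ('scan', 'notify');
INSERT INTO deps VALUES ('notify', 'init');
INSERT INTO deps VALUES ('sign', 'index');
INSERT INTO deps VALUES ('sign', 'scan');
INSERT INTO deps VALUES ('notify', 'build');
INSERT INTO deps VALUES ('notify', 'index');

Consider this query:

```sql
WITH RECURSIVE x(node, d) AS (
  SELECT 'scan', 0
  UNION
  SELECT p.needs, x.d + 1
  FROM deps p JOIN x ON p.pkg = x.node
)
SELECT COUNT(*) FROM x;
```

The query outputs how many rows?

11

Base: (scan, d=0).
Iteration 1: edges from {scan} -> (notify, d=1), (test, d=1).
Iteration 2: edges from {notify,test} -> (build, d=2), (index, d=2), (init, d=2), (merge, d=2), (release, d=2).
Iteration 3: edges from {build,index,init,merge,release} -> (merge, d=3), (upload, d=3).
Iteration 4: edges from {merge,upload} -> (build, d=4).
Iteration 5: no outgoing edges from {build}; recursion stops.
Total rows emitted: 11.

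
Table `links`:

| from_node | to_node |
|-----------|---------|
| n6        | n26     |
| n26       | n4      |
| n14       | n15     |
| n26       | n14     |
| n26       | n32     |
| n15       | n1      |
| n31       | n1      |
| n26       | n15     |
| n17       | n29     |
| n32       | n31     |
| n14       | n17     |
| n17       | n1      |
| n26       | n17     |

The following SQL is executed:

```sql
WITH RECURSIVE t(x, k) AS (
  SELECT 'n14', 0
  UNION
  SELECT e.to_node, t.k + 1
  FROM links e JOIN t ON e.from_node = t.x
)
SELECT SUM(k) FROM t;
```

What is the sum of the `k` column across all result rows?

Base: (n14, k=0).
Iteration 1: edges from {n14} -> (n15, k=1), (n17, k=1).
Iteration 2: edges from {n15,n17} -> (n1, k=2), (n29, k=2). [UNION drops 1 duplicate row(s)]
Iteration 3: no outgoing edges from {n1,n29}; recursion stops.
SUM(k) = 0 + 1 + 1 + 2 + 2 = 6.

6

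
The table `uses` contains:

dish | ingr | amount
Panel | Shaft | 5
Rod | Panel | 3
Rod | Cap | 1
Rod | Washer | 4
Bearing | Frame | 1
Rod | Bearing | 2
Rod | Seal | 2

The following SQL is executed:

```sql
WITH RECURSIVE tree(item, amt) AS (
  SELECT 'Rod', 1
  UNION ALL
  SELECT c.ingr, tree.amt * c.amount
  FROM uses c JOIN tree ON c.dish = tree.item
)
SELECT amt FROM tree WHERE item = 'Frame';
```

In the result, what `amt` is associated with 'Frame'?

Base: (Rod, amt=1).
Iteration 1: components of {Rod} -> Bearing = 1*2 = 2, Cap = 1*1 = 1, Panel = 1*3 = 3, Seal = 1*2 = 2, Washer = 1*4 = 4.
Iteration 2: components of {Bearing,Cap,Panel,Seal,Washer} -> Frame = 2*1 = 2, Shaft = 3*5 = 15.
Iteration 3: no further components; recursion stops.

2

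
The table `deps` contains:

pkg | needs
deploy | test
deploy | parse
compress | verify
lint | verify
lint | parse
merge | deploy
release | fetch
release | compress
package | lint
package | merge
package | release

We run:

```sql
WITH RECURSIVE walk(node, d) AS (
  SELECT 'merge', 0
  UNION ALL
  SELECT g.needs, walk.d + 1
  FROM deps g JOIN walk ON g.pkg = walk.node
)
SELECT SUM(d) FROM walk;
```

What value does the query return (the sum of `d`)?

Base: (merge, d=0).
Iteration 1: edges from {merge} -> (deploy, d=1).
Iteration 2: edges from {deploy} -> (parse, d=2), (test, d=2).
Iteration 3: no outgoing edges from {parse,test}; recursion stops.
SUM(d) = 0 + 1 + 2 + 2 = 5.

5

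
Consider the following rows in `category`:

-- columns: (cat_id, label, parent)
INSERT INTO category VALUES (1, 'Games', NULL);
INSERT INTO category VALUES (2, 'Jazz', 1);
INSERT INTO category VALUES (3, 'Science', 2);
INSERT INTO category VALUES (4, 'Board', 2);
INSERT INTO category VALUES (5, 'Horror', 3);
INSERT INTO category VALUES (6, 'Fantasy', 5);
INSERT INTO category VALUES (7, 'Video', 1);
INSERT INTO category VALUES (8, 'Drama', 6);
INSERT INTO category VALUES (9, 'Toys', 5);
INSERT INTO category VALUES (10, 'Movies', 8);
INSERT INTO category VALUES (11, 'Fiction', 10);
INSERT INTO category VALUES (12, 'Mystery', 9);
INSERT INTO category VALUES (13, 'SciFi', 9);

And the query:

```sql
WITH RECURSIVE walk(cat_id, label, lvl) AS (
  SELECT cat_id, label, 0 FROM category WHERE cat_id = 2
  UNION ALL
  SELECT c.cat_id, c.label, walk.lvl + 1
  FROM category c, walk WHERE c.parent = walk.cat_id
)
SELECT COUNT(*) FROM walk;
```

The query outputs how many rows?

Base: cat_id=2 (Jazz) at lvl 0.
Iteration 1: rows with parent in {2} -> Science (id 3, lvl 1), Board (id 4, lvl 1).
Iteration 2: rows with parent in {3,4} -> Horror (id 5, lvl 2).
Iteration 3: rows with parent in {5} -> Fantasy (id 6, lvl 3), Toys (id 9, lvl 3).
Iteration 4: rows with parent in {6,9} -> Drama (id 8, lvl 4), Mystery (id 12, lvl 4), SciFi (id 13, lvl 4).
Iteration 5: rows with parent in {8,12,13} -> Movies (id 10, lvl 5).
Iteration 6: rows with parent in {10} -> Fiction (id 11, lvl 6).
Iteration 7: no rows with parent in {11}; recursion stops.
Total rows emitted: 11.

11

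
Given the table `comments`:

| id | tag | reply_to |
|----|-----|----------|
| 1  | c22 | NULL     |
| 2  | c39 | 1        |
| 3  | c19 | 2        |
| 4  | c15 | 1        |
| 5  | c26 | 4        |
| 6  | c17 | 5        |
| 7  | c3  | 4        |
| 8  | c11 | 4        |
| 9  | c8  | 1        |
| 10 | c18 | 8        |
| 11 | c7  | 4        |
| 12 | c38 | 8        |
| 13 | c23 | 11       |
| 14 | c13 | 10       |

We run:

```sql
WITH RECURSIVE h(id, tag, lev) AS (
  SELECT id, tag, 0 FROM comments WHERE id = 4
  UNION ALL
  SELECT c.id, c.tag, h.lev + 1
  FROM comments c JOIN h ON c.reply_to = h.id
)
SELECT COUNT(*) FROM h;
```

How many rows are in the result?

10

Base: id=4 (c15) at lev 0.
Iteration 1: rows with reply_to in {4} -> c26 (id 5, lev 1), c3 (id 7, lev 1), c11 (id 8, lev 1), c7 (id 11, lev 1).
Iteration 2: rows with reply_to in {5,7,8,11} -> c17 (id 6, lev 2), c18 (id 10, lev 2), c38 (id 12, lev 2), c23 (id 13, lev 2).
Iteration 3: rows with reply_to in {6,10,12,13} -> c13 (id 14, lev 3).
Iteration 4: no rows with reply_to in {14}; recursion stops.
Total rows emitted: 10.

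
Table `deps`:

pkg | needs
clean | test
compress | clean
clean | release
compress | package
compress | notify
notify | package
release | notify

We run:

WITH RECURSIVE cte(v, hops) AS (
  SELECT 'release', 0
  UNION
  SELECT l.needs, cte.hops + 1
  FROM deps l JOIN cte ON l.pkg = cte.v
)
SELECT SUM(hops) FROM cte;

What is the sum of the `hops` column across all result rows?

Base: (release, hops=0).
Iteration 1: edges from {release} -> (notify, hops=1).
Iteration 2: edges from {notify} -> (package, hops=2).
Iteration 3: no outgoing edges from {package}; recursion stops.
SUM(hops) = 0 + 1 + 2 = 3.

3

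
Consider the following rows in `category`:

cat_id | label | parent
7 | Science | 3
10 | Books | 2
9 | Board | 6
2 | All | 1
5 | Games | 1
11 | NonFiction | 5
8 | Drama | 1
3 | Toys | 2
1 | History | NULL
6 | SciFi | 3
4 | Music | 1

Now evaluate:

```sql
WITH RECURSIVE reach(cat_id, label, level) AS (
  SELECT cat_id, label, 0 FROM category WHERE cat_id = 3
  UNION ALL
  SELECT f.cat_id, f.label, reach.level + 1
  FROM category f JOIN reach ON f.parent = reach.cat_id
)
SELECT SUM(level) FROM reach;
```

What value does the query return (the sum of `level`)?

Base: cat_id=3 (Toys) at level 0.
Iteration 1: rows with parent in {3} -> SciFi (id 6, level 1), Science (id 7, level 1).
Iteration 2: rows with parent in {6,7} -> Board (id 9, level 2).
Iteration 3: no rows with parent in {9}; recursion stops.
SUM(level) = 0 + 1 + 1 + 2 = 4.

4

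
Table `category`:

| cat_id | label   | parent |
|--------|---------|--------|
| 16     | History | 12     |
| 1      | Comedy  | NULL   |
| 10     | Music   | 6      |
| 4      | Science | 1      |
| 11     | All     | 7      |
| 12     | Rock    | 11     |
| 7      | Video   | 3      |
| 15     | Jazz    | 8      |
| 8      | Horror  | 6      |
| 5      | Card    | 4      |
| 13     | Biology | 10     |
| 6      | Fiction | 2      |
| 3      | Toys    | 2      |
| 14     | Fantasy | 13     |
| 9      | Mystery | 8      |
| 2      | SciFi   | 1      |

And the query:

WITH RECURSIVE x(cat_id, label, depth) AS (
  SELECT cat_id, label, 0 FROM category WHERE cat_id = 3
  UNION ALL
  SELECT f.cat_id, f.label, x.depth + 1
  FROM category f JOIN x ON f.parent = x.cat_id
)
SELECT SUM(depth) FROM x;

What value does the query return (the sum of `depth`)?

10

Base: cat_id=3 (Toys) at depth 0.
Iteration 1: rows with parent in {3} -> Video (id 7, depth 1).
Iteration 2: rows with parent in {7} -> All (id 11, depth 2).
Iteration 3: rows with parent in {11} -> Rock (id 12, depth 3).
Iteration 4: rows with parent in {12} -> History (id 16, depth 4).
Iteration 5: no rows with parent in {16}; recursion stops.
SUM(depth) = 0 + 1 + 2 + 3 + 4 = 10.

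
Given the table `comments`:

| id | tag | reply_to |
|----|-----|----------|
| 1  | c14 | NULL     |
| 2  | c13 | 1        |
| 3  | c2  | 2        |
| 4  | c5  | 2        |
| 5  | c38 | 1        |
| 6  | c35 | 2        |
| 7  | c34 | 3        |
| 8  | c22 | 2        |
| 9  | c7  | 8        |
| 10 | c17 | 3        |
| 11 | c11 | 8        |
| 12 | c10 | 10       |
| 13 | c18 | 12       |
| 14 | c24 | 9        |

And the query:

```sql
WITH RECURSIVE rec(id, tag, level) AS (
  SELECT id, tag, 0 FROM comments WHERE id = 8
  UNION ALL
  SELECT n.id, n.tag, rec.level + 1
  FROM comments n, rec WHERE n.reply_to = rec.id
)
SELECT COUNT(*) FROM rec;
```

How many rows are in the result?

Base: id=8 (c22) at level 0.
Iteration 1: rows with reply_to in {8} -> c7 (id 9, level 1), c11 (id 11, level 1).
Iteration 2: rows with reply_to in {9,11} -> c24 (id 14, level 2).
Iteration 3: no rows with reply_to in {14}; recursion stops.
Total rows emitted: 4.

4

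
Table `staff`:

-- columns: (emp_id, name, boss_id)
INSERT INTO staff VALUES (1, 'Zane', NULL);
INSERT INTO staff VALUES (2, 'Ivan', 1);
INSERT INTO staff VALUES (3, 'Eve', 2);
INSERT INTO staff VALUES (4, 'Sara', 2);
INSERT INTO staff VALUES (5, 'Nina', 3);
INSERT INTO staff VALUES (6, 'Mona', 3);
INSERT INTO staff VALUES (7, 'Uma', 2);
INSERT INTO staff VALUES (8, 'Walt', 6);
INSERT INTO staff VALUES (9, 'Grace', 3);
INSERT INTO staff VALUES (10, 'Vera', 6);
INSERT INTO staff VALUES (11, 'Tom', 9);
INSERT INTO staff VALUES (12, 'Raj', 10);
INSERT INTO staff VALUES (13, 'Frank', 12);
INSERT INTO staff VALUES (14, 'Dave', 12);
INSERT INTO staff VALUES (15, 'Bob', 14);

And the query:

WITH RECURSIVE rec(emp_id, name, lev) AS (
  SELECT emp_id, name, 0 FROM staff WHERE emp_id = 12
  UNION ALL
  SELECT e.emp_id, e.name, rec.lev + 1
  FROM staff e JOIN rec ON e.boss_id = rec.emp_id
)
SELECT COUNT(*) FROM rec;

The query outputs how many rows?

Base: emp_id=12 (Raj) at lev 0.
Iteration 1: rows with boss_id in {12} -> Frank (id 13, lev 1), Dave (id 14, lev 1).
Iteration 2: rows with boss_id in {13,14} -> Bob (id 15, lev 2).
Iteration 3: no rows with boss_id in {15}; recursion stops.
Total rows emitted: 4.

4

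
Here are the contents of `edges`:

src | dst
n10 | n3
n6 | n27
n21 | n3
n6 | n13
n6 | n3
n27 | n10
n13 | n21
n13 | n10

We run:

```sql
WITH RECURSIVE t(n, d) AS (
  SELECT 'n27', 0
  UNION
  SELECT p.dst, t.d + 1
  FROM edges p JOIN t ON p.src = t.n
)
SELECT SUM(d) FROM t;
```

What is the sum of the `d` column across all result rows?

3

Base: (n27, d=0).
Iteration 1: edges from {n27} -> (n10, d=1).
Iteration 2: edges from {n10} -> (n3, d=2).
Iteration 3: no outgoing edges from {n3}; recursion stops.
SUM(d) = 0 + 1 + 2 = 3.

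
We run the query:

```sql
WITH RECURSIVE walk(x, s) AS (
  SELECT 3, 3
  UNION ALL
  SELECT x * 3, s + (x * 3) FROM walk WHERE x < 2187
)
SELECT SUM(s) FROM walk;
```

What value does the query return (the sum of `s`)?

Base: x=3, s=3.
Iteration 1: 3 < 2187 holds -> x = 3 * 3 = 9, s = 3 + 9 = 12.
Iteration 2: 9 < 2187 holds -> x = 9 * 3 = 27, s = 12 + 27 = 39.
Iteration 3: 27 < 2187 holds -> x = 27 * 3 = 81, s = 39 + 81 = 120.
Iteration 4: 81 < 2187 holds -> x = 81 * 3 = 243, s = 120 + 243 = 363.
Iteration 5: 243 < 2187 holds -> x = 243 * 3 = 729, s = 363 + 729 = 1092.
Iteration 6: 729 < 2187 holds -> x = 729 * 3 = 2187, s = 1092 + 2187 = 3279.
Iteration 7: 2187 < 2187 fails; recursion stops.
SUM(s) = 3 + 12 + 39 + 120 + 363 + 1092 + 3279 = 4908.

4908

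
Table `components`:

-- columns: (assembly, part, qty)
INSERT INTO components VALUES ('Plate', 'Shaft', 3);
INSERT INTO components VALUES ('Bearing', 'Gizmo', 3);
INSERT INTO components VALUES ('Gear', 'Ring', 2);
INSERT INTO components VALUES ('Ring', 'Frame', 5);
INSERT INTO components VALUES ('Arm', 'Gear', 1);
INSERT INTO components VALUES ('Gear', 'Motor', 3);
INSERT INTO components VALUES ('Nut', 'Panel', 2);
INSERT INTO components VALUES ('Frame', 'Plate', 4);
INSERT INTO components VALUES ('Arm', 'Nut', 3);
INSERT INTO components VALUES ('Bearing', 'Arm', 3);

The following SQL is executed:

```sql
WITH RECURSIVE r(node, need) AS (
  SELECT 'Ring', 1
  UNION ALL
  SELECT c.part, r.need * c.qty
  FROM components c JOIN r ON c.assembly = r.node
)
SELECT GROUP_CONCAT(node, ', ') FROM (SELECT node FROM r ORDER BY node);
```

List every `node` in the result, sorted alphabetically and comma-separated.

Base: (Ring, need=1).
Iteration 1: components of {Ring} -> Frame = 1*5 = 5.
Iteration 2: components of {Frame} -> Plate = 5*4 = 20.
Iteration 3: components of {Plate} -> Shaft = 20*3 = 60.
Iteration 4: no further components; recursion stops.

Frame, Plate, Ring, Shaft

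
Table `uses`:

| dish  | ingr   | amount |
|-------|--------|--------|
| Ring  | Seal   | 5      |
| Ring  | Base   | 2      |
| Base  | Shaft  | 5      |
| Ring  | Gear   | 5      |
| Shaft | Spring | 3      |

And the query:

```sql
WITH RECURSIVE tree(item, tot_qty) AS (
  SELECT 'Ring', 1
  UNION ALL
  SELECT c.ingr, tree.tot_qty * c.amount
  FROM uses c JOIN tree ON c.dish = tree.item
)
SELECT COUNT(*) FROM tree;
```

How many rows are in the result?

6

Base: (Ring, tot_qty=1).
Iteration 1: components of {Ring} -> Base = 1*2 = 2, Gear = 1*5 = 5, Seal = 1*5 = 5.
Iteration 2: components of {Base,Gear,Seal} -> Shaft = 2*5 = 10.
Iteration 3: components of {Shaft} -> Spring = 10*3 = 30.
Iteration 4: no further components; recursion stops.
Total rows emitted: 6.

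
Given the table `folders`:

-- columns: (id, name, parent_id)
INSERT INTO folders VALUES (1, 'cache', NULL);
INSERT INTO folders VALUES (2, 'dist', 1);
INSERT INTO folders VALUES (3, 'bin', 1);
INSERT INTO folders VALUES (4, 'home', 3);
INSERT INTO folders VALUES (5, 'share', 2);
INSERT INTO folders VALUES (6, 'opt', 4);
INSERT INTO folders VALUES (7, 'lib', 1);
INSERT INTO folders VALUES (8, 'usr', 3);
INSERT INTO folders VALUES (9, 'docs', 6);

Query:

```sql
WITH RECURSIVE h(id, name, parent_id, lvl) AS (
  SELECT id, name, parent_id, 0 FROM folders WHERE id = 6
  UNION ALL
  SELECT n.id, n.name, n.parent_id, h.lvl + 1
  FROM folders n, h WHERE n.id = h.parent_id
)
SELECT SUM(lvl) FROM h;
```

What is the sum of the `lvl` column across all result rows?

6

Base: id=6 (opt), parent_id=4, lvl 0.
Iteration 1: join on id=4 -> home (id 4, parent_id=3, lvl 1).
Iteration 2: join on id=3 -> bin (id 3, parent_id=1, lvl 2).
Iteration 3: join on id=1 -> cache (id 1, parent_id=NULL, lvl 3).
Iteration 4: parent_id is NULL; no match; recursion stops.
SUM(lvl) = 0 + 1 + 2 + 3 = 6.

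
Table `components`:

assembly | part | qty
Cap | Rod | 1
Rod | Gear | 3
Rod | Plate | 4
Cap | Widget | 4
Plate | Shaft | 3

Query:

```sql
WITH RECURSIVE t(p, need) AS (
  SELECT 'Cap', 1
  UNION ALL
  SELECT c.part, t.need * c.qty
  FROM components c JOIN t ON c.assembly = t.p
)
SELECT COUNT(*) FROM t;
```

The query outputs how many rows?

Base: (Cap, need=1).
Iteration 1: components of {Cap} -> Rod = 1*1 = 1, Widget = 1*4 = 4.
Iteration 2: components of {Rod,Widget} -> Gear = 1*3 = 3, Plate = 1*4 = 4.
Iteration 3: components of {Gear,Plate} -> Shaft = 4*3 = 12.
Iteration 4: no further components; recursion stops.
Total rows emitted: 6.

6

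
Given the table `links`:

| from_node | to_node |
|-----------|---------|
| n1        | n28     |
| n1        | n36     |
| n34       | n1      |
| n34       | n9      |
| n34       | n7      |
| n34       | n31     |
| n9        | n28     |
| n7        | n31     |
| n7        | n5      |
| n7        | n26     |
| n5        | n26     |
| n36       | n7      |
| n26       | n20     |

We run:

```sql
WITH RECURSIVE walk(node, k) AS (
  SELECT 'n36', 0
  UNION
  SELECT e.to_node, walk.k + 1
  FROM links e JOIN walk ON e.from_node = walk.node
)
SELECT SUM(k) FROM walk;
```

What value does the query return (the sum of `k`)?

Base: (n36, k=0).
Iteration 1: edges from {n36} -> (n7, k=1).
Iteration 2: edges from {n7} -> (n26, k=2), (n31, k=2), (n5, k=2).
Iteration 3: edges from {n26,n31,n5} -> (n20, k=3), (n26, k=3).
Iteration 4: edges from {n20,n26} -> (n20, k=4).
Iteration 5: no outgoing edges from {n20}; recursion stops.
SUM(k) = 0 + 1 + 2 + 2 + 2 + 3 + 3 + 4 = 17.

17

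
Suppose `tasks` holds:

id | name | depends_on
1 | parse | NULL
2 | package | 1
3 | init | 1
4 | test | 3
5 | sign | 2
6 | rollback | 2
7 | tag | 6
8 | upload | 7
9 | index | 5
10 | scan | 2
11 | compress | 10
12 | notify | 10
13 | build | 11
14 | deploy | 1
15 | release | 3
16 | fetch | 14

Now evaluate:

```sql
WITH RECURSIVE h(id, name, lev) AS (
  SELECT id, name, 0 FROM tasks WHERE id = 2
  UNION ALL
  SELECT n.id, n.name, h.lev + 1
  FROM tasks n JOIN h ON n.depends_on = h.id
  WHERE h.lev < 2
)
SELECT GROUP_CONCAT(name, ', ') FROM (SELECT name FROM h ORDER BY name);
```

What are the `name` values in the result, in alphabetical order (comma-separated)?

Base: id=2 (package) at lev 0.
Iteration 1: rows with depends_on in {2} -> sign (id 5, lev 1), rollback (id 6, lev 1), scan (id 10, lev 1).
Iteration 2: rows with depends_on in {5,6,10} -> tag (id 7, lev 2), index (id 9, lev 2), compress (id 11, lev 2), notify (id 12, lev 2).
Iteration 3: lev < 2 fails for all current rows; recursion stops.

compress, index, notify, package, rollback, scan, sign, tag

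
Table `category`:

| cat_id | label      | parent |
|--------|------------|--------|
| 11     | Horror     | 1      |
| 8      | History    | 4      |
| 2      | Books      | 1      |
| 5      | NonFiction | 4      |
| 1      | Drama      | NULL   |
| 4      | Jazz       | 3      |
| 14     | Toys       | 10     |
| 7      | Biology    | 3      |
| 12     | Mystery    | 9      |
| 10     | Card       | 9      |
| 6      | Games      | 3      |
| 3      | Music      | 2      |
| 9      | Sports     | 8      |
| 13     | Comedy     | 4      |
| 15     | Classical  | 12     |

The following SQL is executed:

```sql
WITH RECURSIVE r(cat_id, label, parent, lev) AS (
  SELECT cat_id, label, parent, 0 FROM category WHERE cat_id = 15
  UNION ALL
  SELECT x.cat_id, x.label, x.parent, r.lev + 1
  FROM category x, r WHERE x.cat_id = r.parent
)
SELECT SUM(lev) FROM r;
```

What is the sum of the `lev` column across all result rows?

28

Base: cat_id=15 (Classical), parent=12, lev 0.
Iteration 1: join on cat_id=12 -> Mystery (id 12, parent=9, lev 1).
Iteration 2: join on cat_id=9 -> Sports (id 9, parent=8, lev 2).
Iteration 3: join on cat_id=8 -> History (id 8, parent=4, lev 3).
Iteration 4: join on cat_id=4 -> Jazz (id 4, parent=3, lev 4).
Iteration 5: join on cat_id=3 -> Music (id 3, parent=2, lev 5).
Iteration 6: join on cat_id=2 -> Books (id 2, parent=1, lev 6).
Iteration 7: join on cat_id=1 -> Drama (id 1, parent=NULL, lev 7).
Iteration 8: parent is NULL; no match; recursion stops.
SUM(lev) = 0 + 1 + 2 + 3 + 4 + 5 + 6 + 7 = 28.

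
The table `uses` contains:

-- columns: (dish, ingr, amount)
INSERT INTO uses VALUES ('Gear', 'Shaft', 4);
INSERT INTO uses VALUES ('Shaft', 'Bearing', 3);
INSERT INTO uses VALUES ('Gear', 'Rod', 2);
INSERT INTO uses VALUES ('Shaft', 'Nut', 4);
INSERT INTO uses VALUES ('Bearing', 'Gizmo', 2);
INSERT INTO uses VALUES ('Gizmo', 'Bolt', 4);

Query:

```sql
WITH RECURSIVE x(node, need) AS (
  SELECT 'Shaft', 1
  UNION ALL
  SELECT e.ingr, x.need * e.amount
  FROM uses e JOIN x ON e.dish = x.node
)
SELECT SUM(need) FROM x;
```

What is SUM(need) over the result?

38

Base: (Shaft, need=1).
Iteration 1: components of {Shaft} -> Bearing = 1*3 = 3, Nut = 1*4 = 4.
Iteration 2: components of {Bearing,Nut} -> Gizmo = 3*2 = 6.
Iteration 3: components of {Gizmo} -> Bolt = 6*4 = 24.
Iteration 4: no further components; recursion stops.
SUM(need) = 1 + 3 + 4 + 6 + 24 = 38.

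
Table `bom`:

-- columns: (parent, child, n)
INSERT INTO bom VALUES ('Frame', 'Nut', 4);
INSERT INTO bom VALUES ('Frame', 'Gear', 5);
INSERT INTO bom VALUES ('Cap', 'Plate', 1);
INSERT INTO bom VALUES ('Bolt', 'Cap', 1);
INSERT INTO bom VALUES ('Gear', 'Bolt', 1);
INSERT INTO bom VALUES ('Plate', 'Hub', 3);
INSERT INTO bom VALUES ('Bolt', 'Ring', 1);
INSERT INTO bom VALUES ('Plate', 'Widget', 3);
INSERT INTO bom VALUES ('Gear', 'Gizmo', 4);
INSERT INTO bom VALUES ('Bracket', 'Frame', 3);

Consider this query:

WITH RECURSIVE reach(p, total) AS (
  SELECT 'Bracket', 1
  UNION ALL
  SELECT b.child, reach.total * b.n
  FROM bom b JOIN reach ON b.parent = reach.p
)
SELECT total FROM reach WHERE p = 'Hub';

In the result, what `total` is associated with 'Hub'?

Base: (Bracket, total=1).
Iteration 1: components of {Bracket} -> Frame = 1*3 = 3.
Iteration 2: components of {Frame} -> Gear = 3*5 = 15, Nut = 3*4 = 12.
Iteration 3: components of {Gear,Nut} -> Bolt = 15*1 = 15, Gizmo = 15*4 = 60.
Iteration 4: components of {Bolt,Gizmo} -> Cap = 15*1 = 15, Ring = 15*1 = 15.
Iteration 5: components of {Cap,Ring} -> Plate = 15*1 = 15.
Iteration 6: components of {Plate} -> Hub = 15*3 = 45, Widget = 15*3 = 45.
Iteration 7: no further components; recursion stops.

45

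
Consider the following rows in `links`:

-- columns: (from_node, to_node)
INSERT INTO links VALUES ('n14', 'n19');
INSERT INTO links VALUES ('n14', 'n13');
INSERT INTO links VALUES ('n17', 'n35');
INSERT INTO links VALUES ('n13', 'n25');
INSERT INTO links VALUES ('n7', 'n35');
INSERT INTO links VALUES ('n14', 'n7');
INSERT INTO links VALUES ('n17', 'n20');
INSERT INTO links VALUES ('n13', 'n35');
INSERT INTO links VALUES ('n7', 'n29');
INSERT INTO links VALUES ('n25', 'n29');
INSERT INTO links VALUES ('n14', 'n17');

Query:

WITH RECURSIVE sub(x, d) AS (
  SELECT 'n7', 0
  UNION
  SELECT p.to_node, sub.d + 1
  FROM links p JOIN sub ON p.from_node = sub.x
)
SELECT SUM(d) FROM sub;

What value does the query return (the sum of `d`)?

2

Base: (n7, d=0).
Iteration 1: edges from {n7} -> (n29, d=1), (n35, d=1).
Iteration 2: no outgoing edges from {n29,n35}; recursion stops.
SUM(d) = 0 + 1 + 1 = 2.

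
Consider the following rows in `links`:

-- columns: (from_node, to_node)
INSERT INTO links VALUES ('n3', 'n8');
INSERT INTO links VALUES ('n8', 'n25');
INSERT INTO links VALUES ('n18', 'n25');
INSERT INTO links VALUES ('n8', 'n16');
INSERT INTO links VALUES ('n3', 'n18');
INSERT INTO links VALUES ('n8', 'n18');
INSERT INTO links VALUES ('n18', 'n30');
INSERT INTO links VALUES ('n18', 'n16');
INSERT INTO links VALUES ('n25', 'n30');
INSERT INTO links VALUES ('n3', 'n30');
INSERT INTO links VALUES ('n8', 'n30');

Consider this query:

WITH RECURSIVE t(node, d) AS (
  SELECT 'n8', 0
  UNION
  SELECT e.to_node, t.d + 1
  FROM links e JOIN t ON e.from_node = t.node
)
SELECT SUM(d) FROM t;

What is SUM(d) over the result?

13

Base: (n8, d=0).
Iteration 1: edges from {n8} -> (n16, d=1), (n18, d=1), (n25, d=1), (n30, d=1).
Iteration 2: edges from {n16,n18,n25,n30} -> (n16, d=2), (n25, d=2), (n30, d=2). [UNION drops 1 duplicate row(s)]
Iteration 3: edges from {n16,n25,n30} -> (n30, d=3).
Iteration 4: no outgoing edges from {n30}; recursion stops.
SUM(d) = 0 + 1 + 1 + 1 + 1 + 2 + 2 + 2 + 3 = 13.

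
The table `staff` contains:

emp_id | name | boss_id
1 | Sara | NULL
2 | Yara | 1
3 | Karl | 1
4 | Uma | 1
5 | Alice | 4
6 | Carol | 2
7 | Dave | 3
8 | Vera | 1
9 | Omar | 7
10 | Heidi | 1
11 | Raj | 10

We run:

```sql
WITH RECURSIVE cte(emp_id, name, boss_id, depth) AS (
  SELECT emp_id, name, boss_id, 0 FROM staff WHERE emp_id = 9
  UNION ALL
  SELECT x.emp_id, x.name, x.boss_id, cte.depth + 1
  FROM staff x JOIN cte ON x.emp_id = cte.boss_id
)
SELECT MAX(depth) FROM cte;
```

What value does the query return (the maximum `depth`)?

Base: emp_id=9 (Omar), boss_id=7, depth 0.
Iteration 1: join on emp_id=7 -> Dave (id 7, boss_id=3, depth 1).
Iteration 2: join on emp_id=3 -> Karl (id 3, boss_id=1, depth 2).
Iteration 3: join on emp_id=1 -> Sara (id 1, boss_id=NULL, depth 3).
Iteration 4: boss_id is NULL; no match; recursion stops.
depth values: 0, 1, 2, 3; the maximum is 3.

3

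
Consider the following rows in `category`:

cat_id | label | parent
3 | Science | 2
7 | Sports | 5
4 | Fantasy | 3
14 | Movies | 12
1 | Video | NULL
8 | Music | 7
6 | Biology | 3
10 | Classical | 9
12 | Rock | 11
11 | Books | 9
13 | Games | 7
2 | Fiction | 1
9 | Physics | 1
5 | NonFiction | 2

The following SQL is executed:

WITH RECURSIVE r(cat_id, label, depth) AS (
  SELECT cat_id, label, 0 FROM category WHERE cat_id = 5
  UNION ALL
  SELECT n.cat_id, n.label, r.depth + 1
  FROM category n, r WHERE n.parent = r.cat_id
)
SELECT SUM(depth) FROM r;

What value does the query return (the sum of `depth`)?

5

Base: cat_id=5 (NonFiction) at depth 0.
Iteration 1: rows with parent in {5} -> Sports (id 7, depth 1).
Iteration 2: rows with parent in {7} -> Music (id 8, depth 2), Games (id 13, depth 2).
Iteration 3: no rows with parent in {8,13}; recursion stops.
SUM(depth) = 0 + 1 + 2 + 2 = 5.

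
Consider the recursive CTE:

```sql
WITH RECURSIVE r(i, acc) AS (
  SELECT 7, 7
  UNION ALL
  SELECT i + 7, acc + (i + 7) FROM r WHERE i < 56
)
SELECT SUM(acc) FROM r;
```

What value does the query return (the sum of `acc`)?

840

Base: i=7, acc=7.
Iteration 1: 7 < 56 holds -> i = 7 + 7 = 14, acc = 7 + 14 = 21.
Iteration 2: 14 < 56 holds -> i = 14 + 7 = 21, acc = 21 + 21 = 42.
Iteration 3: 21 < 56 holds -> i = 21 + 7 = 28, acc = 42 + 28 = 70.
Iteration 4: 28 < 56 holds -> i = 28 + 7 = 35, acc = 70 + 35 = 105.
Iteration 5: 35 < 56 holds -> i = 35 + 7 = 42, acc = 105 + 42 = 147.
Iteration 6: 42 < 56 holds -> i = 42 + 7 = 49, acc = 147 + 49 = 196.
Iteration 7: 49 < 56 holds -> i = 49 + 7 = 56, acc = 196 + 56 = 252.
Iteration 8: 56 < 56 fails; recursion stops.
SUM(acc) = 7 + 21 + 42 + 70 + 105 + 147 + 196 + 252 = 840.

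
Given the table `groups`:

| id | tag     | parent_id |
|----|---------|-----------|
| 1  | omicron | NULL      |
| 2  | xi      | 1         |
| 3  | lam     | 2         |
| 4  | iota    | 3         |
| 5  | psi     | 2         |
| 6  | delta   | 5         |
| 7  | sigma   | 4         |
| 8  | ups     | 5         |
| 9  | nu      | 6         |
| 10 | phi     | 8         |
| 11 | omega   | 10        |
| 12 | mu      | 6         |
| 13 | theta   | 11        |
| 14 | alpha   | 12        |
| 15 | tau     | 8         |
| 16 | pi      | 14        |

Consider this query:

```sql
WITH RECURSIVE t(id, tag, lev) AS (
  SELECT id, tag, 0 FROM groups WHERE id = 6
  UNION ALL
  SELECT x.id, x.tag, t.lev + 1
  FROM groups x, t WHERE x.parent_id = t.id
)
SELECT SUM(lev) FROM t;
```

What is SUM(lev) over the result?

7

Base: id=6 (delta) at lev 0.
Iteration 1: rows with parent_id in {6} -> nu (id 9, lev 1), mu (id 12, lev 1).
Iteration 2: rows with parent_id in {9,12} -> alpha (id 14, lev 2).
Iteration 3: rows with parent_id in {14} -> pi (id 16, lev 3).
Iteration 4: no rows with parent_id in {16}; recursion stops.
SUM(lev) = 0 + 1 + 1 + 2 + 3 = 7.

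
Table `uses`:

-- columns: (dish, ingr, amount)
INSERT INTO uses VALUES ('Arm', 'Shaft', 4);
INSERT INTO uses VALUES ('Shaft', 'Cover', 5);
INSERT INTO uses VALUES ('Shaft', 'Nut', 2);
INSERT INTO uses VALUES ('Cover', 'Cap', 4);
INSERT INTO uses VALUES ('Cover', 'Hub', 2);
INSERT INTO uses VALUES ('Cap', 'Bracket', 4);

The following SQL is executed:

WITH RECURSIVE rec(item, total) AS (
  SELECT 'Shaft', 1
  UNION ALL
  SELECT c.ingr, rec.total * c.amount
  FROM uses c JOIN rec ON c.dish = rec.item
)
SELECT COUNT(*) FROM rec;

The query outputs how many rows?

6

Base: (Shaft, total=1).
Iteration 1: components of {Shaft} -> Cover = 1*5 = 5, Nut = 1*2 = 2.
Iteration 2: components of {Cover,Nut} -> Cap = 5*4 = 20, Hub = 5*2 = 10.
Iteration 3: components of {Cap,Hub} -> Bracket = 20*4 = 80.
Iteration 4: no further components; recursion stops.
Total rows emitted: 6.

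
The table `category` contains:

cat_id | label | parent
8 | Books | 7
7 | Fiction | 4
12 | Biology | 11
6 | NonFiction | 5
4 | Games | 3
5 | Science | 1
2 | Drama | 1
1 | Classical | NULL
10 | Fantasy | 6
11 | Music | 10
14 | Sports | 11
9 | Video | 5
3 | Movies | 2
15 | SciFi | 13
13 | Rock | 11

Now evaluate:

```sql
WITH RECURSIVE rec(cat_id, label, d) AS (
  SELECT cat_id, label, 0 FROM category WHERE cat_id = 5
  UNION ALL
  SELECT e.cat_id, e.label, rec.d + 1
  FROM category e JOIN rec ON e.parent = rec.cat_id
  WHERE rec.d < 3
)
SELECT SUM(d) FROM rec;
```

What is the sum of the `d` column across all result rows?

7

Base: cat_id=5 (Science) at d 0.
Iteration 1: rows with parent in {5} -> NonFiction (id 6, d 1), Video (id 9, d 1).
Iteration 2: rows with parent in {6,9} -> Fantasy (id 10, d 2).
Iteration 3: rows with parent in {10} -> Music (id 11, d 3).
Iteration 4: d < 3 fails for all current rows; recursion stops.
SUM(d) = 0 + 1 + 1 + 2 + 3 = 7.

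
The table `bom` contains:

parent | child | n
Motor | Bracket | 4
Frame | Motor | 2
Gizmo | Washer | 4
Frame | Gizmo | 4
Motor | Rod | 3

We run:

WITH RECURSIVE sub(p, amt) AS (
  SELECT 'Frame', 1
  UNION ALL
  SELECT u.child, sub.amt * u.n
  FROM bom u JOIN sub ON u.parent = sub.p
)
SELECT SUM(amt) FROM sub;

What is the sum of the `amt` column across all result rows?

37

Base: (Frame, amt=1).
Iteration 1: components of {Frame} -> Gizmo = 1*4 = 4, Motor = 1*2 = 2.
Iteration 2: components of {Gizmo,Motor} -> Bracket = 2*4 = 8, Rod = 2*3 = 6, Washer = 4*4 = 16.
Iteration 3: no further components; recursion stops.
SUM(amt) = 1 + 2 + 4 + 6 + 8 + 16 = 37.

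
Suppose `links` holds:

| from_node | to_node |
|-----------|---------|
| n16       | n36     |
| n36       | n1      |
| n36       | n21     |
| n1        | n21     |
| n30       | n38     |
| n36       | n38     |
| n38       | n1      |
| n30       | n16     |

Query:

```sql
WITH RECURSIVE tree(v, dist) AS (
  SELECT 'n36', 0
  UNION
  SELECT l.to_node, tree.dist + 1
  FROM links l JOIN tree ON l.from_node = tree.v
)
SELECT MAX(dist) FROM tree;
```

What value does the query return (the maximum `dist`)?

Base: (n36, dist=0).
Iteration 1: edges from {n36} -> (n1, dist=1), (n21, dist=1), (n38, dist=1).
Iteration 2: edges from {n1,n21,n38} -> (n1, dist=2), (n21, dist=2).
Iteration 3: edges from {n1,n21} -> (n21, dist=3).
Iteration 4: no outgoing edges from {n21}; recursion stops.
dist values: 0, 1, 1, 1, 2, 2, 3; the maximum is 3.

3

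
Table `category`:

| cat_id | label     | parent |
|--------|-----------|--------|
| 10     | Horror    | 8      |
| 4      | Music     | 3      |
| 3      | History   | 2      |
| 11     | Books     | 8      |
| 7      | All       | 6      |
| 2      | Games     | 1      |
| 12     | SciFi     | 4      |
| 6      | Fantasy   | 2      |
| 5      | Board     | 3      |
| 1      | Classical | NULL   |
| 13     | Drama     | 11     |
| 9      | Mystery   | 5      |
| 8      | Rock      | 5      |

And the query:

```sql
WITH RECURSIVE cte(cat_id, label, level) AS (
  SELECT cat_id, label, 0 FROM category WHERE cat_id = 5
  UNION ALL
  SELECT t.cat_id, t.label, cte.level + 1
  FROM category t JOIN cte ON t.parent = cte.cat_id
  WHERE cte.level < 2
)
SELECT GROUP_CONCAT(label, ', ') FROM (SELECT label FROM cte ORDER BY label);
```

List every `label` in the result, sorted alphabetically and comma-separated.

Board, Books, Horror, Mystery, Rock

Base: cat_id=5 (Board) at level 0.
Iteration 1: rows with parent in {5} -> Rock (id 8, level 1), Mystery (id 9, level 1).
Iteration 2: rows with parent in {8,9} -> Horror (id 10, level 2), Books (id 11, level 2).
Iteration 3: level < 2 fails for all current rows; recursion stops.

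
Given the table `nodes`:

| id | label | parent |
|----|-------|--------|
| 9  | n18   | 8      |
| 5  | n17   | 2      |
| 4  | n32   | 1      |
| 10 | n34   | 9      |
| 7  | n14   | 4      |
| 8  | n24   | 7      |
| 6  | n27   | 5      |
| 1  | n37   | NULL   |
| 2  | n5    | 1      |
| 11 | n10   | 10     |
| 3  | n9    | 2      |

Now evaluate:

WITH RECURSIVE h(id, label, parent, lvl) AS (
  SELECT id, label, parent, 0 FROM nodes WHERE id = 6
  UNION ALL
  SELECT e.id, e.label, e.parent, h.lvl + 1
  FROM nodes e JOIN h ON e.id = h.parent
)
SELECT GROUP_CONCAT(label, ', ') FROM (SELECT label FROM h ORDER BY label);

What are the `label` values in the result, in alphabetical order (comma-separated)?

n17, n27, n37, n5

Base: id=6 (n27), parent=5, lvl 0.
Iteration 1: join on id=5 -> n17 (id 5, parent=2, lvl 1).
Iteration 2: join on id=2 -> n5 (id 2, parent=1, lvl 2).
Iteration 3: join on id=1 -> n37 (id 1, parent=NULL, lvl 3).
Iteration 4: parent is NULL; no match; recursion stops.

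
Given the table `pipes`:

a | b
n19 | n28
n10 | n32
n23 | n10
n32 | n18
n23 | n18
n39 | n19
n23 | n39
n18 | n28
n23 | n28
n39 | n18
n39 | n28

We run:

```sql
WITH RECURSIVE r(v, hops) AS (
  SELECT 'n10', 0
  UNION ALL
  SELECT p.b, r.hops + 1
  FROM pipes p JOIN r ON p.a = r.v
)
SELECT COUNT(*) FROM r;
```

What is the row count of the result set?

4

Base: (n10, hops=0).
Iteration 1: edges from {n10} -> (n32, hops=1).
Iteration 2: edges from {n32} -> (n18, hops=2).
Iteration 3: edges from {n18} -> (n28, hops=3).
Iteration 4: no outgoing edges from {n28}; recursion stops.
Total rows emitted: 4.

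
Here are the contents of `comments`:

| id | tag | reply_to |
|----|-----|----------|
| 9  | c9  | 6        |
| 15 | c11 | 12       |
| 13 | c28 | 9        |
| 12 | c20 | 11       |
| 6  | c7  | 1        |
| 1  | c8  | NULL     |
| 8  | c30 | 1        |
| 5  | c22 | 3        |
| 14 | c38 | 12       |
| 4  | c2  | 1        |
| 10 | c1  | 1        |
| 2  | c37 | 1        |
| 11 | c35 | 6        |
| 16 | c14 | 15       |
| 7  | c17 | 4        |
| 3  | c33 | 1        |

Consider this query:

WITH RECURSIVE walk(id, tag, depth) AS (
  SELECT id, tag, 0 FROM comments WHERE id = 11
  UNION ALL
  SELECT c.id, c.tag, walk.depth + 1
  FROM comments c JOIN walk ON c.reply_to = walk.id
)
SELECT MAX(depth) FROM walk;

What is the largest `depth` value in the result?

3

Base: id=11 (c35) at depth 0.
Iteration 1: rows with reply_to in {11} -> c20 (id 12, depth 1).
Iteration 2: rows with reply_to in {12} -> c38 (id 14, depth 2), c11 (id 15, depth 2).
Iteration 3: rows with reply_to in {14,15} -> c14 (id 16, depth 3).
Iteration 4: no rows with reply_to in {16}; recursion stops.
depth values: 0, 1, 2, 2, 3; the maximum is 3.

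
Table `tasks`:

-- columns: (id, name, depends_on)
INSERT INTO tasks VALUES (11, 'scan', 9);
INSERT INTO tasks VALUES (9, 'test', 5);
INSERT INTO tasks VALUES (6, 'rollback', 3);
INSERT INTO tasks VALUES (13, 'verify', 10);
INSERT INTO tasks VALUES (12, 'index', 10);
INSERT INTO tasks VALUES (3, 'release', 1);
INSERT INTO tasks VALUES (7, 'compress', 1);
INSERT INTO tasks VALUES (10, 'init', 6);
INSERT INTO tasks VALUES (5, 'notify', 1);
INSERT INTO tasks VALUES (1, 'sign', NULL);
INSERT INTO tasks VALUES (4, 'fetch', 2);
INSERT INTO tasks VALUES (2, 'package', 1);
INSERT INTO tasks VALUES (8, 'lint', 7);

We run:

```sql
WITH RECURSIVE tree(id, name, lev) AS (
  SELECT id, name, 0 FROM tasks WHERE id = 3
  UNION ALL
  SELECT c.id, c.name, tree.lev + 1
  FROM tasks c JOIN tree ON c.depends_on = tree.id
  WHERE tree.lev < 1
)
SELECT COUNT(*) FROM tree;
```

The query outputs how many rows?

Base: id=3 (release) at lev 0.
Iteration 1: rows with depends_on in {3} -> rollback (id 6, lev 1).
Iteration 2: lev < 1 fails for all current rows; recursion stops.
Total rows emitted: 2.

2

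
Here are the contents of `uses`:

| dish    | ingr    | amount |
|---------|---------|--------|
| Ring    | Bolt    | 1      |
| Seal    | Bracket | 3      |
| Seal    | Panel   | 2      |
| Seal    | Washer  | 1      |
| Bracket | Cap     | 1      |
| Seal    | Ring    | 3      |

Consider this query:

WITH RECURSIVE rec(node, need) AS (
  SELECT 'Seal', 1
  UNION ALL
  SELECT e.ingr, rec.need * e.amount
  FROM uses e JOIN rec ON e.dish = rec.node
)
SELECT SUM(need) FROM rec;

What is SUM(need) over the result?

Base: (Seal, need=1).
Iteration 1: components of {Seal} -> Bracket = 1*3 = 3, Panel = 1*2 = 2, Ring = 1*3 = 3, Washer = 1*1 = 1.
Iteration 2: components of {Bracket,Panel,Ring,Washer} -> Bolt = 3*1 = 3, Cap = 3*1 = 3.
Iteration 3: no further components; recursion stops.
SUM(need) = 1 + 3 + 2 + 3 + 1 + 3 + 3 = 16.

16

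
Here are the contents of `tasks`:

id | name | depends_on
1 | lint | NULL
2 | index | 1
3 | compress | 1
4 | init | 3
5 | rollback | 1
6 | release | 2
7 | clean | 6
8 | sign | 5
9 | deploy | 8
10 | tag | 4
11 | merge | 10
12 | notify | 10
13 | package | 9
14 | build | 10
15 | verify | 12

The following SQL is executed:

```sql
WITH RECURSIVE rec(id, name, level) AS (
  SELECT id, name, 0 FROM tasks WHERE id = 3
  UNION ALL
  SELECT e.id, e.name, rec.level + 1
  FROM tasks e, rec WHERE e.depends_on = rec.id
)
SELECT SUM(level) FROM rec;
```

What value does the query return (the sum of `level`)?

Base: id=3 (compress) at level 0.
Iteration 1: rows with depends_on in {3} -> init (id 4, level 1).
Iteration 2: rows with depends_on in {4} -> tag (id 10, level 2).
Iteration 3: rows with depends_on in {10} -> merge (id 11, level 3), notify (id 12, level 3), build (id 14, level 3).
Iteration 4: rows with depends_on in {11,12,14} -> verify (id 15, level 4).
Iteration 5: no rows with depends_on in {15}; recursion stops.
SUM(level) = 0 + 1 + 2 + 3 + 3 + 3 + 4 = 16.

16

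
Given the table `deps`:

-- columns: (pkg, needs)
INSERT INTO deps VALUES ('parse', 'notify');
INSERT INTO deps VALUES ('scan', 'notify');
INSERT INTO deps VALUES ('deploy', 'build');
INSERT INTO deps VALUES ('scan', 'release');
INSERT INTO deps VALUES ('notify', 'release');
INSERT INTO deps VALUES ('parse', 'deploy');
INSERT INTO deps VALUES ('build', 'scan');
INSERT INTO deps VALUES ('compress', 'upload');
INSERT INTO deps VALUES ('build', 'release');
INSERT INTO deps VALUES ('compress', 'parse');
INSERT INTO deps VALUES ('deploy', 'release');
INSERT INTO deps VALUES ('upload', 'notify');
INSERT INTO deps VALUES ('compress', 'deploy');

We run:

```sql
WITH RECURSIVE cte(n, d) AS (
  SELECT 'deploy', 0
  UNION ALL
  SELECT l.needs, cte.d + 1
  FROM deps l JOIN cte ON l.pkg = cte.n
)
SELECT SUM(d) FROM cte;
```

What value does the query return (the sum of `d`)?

Base: (deploy, d=0).
Iteration 1: edges from {deploy} -> (build, d=1), (release, d=1).
Iteration 2: edges from {build,release} -> (release, d=2), (scan, d=2).
Iteration 3: edges from {release,scan} -> (notify, d=3), (release, d=3).
Iteration 4: edges from {notify,release} -> (release, d=4).
Iteration 5: no outgoing edges from {release}; recursion stops.
SUM(d) = 0 + 1 + 1 + 2 + 2 + 3 + 3 + 4 = 16.

16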